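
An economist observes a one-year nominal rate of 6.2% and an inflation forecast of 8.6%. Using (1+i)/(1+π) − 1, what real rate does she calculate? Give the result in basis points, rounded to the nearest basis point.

-221 basis points

By the Fisher equation, 1 + r = (1 + i)/(1 + π).
1 + r = 1.06200 / 1.08600 = 0.977901
r = 0.977901 − 1 = -2.2099%, i.e. -221 basis points.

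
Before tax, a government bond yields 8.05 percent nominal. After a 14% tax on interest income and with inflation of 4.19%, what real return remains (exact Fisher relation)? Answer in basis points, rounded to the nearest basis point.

After-tax nominal return = 8.05% × (1 − 0.14) = 6.9230%.
1 + r = 1.06923 / 1.04190 = 1.026231
After-tax real rate = 1.026231 − 1 → 262 basis points.

262 basis points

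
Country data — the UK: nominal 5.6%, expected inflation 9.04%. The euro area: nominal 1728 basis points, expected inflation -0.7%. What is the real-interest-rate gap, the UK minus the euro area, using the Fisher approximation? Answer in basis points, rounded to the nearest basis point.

-2142 basis points

The UK: 5.6% − 9.04% = -3.440%
The euro area: 17.28% − (-0.7%) = 17.980%
Differential = -21.420% → -2142 basis points.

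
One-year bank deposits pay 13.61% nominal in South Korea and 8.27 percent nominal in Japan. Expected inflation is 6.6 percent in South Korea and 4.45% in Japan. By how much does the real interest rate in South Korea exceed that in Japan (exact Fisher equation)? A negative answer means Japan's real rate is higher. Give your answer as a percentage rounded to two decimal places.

2.92%

South Korea: (1 + 0.1361)/(1 + 0.0660) − 1 = 6.5760%
Japan: (1 + 0.0827)/(1 + 0.0445) − 1 = 3.6573%
Differential = 6.5760% − 3.6573% = 2.9187% → 2.92%.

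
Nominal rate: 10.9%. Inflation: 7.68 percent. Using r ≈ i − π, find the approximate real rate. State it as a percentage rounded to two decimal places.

3.22%

r ≈ i − π = 10.9% − 7.68% = 3.22%.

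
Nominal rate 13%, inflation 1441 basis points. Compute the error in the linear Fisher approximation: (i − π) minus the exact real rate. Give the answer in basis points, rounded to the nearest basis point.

-18 basis points

Approximate: r ≈ 13.000% − 14.410% = -1.4100%
Exact: (1 + 0.1300)/(1 + 0.1441) − 1 = -1.2324%
Error = -1.4100% − (-1.2324%) = -0.1776% → -18 basis points.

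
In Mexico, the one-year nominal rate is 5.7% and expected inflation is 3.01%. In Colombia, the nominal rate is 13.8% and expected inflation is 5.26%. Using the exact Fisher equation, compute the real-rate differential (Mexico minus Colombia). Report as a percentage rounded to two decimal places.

-5.50%

Mexico: (1 + 0.0570)/(1 + 0.0301) − 1 = 2.6114%
Colombia: (1 + 0.1380)/(1 + 0.0526) − 1 = 8.1132%
Differential = 2.6114% − 8.1132% = -5.5018% → -5.50%.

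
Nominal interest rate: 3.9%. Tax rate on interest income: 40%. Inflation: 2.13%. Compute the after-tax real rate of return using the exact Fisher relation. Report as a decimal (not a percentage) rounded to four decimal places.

0.0021

After-tax nominal return = 3.9% × (1 − 0.4) = 2.3400%.
1 + r = 1.02340 / 1.02130 = 1.002056
After-tax real rate = 1.002056 − 1 → 0.0021.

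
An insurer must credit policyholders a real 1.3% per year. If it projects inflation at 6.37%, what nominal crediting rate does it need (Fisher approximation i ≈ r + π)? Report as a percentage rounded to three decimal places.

7.670%

i ≈ r + π = 1.3% + 6.37% = 7.670%.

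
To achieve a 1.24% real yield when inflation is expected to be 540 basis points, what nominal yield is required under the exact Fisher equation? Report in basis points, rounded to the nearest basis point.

671 basis points

(1 + i) = (1 + r)(1 + π) = 1.01240 × 1.05400 = 1.0670696
i = 1.0670696 − 1, so the required nominal rate is 671 basis points.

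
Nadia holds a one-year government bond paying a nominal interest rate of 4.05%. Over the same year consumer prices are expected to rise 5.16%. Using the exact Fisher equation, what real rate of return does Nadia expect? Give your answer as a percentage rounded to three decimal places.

-1.056%

1 + r = 1.04050 / 1.05160 = 0.9894447
r = 0.9894447 − 1 = -1.05553%, i.e. -1.056%.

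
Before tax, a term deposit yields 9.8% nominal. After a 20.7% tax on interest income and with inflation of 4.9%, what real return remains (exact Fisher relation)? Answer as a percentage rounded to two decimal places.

2.74%

After-tax nominal return = 9.8% × (1 − 0.207) = 7.7714%.
1 + r = 1.077714 / 1.04900 = 1.027373
After-tax real rate = 1.027373 − 1 → 2.74%.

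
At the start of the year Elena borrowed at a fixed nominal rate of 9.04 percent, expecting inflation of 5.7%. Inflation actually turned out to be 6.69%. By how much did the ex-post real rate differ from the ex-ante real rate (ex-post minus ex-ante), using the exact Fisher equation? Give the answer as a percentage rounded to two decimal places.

Ex-ante: (1 + 0.0904)/(1 + 0.0570) − 1 = 3.1599%
Ex-post: (1 + 0.0904)/(1 + 0.0669) − 1 = 2.2026%
Difference (ex-post − ex-ante) = -0.9572% → -0.96%.

-0.96%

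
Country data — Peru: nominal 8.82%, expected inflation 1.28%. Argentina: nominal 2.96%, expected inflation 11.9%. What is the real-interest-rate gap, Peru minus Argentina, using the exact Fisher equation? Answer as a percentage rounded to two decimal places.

Peru: (1 + 0.0882)/(1 + 0.0128) − 1 = 7.4447%
Argentina: (1 + 0.0296)/(1 + 0.1190) − 1 = -7.9893%
Differential = 7.4447% − (-7.9893%) = 15.4340% → 15.43%.

15.43%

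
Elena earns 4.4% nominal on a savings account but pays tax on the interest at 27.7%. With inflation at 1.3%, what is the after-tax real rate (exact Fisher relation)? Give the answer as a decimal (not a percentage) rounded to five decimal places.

After-tax nominal return = 4.4% × (1 − 0.277) = 3.1812%.
1 + r = 1.031812 / 1.01300 = 1.018571
After-tax real rate = 1.018571 − 1 → 0.01857.

0.01857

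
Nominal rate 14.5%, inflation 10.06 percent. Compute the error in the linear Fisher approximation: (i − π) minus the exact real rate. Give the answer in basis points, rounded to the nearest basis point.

41 basis points

Approximate: r ≈ 14.500% − 10.060% = 4.4400%
Exact: (1 + 0.1450)/(1 + 0.1006) − 1 = 4.0342%
Error = 4.4400% − 4.0342% = 0.4058% → 41 basis points.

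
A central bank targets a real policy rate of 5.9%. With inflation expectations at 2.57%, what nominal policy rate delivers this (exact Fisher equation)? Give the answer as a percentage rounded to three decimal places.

(1 + i) = (1 + r)(1 + π) = 1.05900 × 1.02570 = 1.0862163
i = 1.0862163 − 1, so the required nominal rate is 8.622%.

8.622%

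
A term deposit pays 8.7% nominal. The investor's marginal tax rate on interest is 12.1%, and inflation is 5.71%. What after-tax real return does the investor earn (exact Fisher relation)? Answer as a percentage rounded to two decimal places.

After-tax nominal return = 8.7% × (1 − 0.121) = 7.6473%.
1 + r = 1.076473 / 1.05710 = 1.018327
After-tax real rate = 1.018327 − 1 → 1.83%.

1.83%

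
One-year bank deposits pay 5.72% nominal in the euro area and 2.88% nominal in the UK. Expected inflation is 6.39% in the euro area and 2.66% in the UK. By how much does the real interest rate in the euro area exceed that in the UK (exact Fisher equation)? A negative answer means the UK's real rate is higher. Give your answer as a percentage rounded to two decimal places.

The euro area: (1 + 0.0572)/(1 + 0.0639) − 1 = -0.6298%
The UK: (1 + 0.0288)/(1 + 0.0266) − 1 = 0.2143%
Differential = -0.6298% − 0.2143% = -0.8441% → -0.84%.

-0.84%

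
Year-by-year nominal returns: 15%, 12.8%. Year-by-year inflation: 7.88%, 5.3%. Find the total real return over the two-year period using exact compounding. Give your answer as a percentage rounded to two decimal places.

Nominal growth factor = 1.1500 × 1.1280 = 1.297200
Price-level growth factor = 1.0788 × 1.0530 = 1.135976
Real growth factor = 1.297200 / 1.135976 = 1.141925
Total real return = 1.141925 − 1 → 14.19%.

14.19%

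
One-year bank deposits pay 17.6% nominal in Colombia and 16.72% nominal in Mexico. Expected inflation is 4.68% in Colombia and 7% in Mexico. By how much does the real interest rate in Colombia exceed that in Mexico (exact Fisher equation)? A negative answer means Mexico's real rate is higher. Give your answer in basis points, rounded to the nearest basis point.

Colombia: (1 + 0.1760)/(1 + 0.0468) − 1 = 12.3424%
Mexico: (1 + 0.1672)/(1 + 0.0700) − 1 = 9.0841%
Differential = 12.3424% − 9.0841% = 3.2583% → 326 basis points.

326 basis points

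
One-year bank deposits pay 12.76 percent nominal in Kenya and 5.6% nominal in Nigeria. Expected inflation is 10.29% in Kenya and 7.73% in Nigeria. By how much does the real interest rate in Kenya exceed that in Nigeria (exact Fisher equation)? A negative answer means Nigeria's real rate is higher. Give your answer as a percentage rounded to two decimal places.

Kenya: (1 + 0.1276)/(1 + 0.1029) − 1 = 2.2396%
Nigeria: (1 + 0.0560)/(1 + 0.0773) − 1 = -1.9772%
Differential = 2.2396% − (-1.9772%) = 4.2167% → 4.22%.

4.22%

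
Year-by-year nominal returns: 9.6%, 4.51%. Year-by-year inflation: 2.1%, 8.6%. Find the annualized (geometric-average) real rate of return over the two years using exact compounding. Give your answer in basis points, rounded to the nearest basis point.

Nominal growth factor = 1.0960 × 1.0451 = 1.14542960
Price-level growth factor = 1.0210 × 1.0860 = 1.10880600
Real growth factor = 1.14542960 / 1.10880600 = 1.03302976
Annualized real rate = 1.03302976^(1/2) − 1 = 1.6381% → 164 basis points.

164 basis points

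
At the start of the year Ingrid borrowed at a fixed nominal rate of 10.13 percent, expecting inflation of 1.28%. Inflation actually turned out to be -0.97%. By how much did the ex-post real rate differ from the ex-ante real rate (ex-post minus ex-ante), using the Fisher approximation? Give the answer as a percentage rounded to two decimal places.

Ex-ante: 10.13% − 1.28% = 8.850%
Ex-post: 10.13% − (-0.97%) = 11.100%
Difference (ex-post − ex-ante) = 2.2500% → 2.25%.

2.25%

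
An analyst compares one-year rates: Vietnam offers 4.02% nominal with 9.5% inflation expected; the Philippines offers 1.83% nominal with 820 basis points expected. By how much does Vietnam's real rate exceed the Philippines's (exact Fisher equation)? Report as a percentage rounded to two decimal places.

0.88%

Vietnam: (1 + 0.0402)/(1 + 0.0950) − 1 = -5.0046%
The Philippines: (1 + 0.0183)/(1 + 0.0820) − 1 = -5.8872%
Differential = -5.0046% − (-5.8872%) = 0.8827% → 0.88%.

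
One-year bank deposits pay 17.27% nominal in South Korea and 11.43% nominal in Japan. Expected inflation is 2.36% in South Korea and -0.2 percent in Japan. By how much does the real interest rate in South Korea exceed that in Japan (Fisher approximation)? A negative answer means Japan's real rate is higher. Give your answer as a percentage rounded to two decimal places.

3.28%

South Korea: 17.27% − 2.36% = 14.910%
Japan: 11.43% − (-0.2%) = 11.630%
Differential = 3.280% → 3.28%.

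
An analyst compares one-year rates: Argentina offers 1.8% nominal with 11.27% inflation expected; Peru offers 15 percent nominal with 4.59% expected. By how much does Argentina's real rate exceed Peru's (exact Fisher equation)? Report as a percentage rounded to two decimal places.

Argentina: (1 + 0.0180)/(1 + 0.1127) − 1 = -8.5108%
Peru: (1 + 0.1500)/(1 + 0.0459) − 1 = 9.9532%
Differential = -8.5108% − 9.9532% = -18.4640% → -18.46%.

-18.46%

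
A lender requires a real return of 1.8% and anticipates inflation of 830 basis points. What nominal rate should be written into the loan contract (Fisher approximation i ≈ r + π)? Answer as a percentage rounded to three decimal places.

10.100%

i ≈ r + π = 1.8% + 8.3% = 10.100%.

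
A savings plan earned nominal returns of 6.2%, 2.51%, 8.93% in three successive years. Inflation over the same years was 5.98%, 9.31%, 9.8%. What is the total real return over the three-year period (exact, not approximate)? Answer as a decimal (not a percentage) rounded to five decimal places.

Compound the nominal returns: 1.0620 × 1.0251 × 1.0893 = 1.185873.
Compound inflation: 1.0598 × 1.0931 × 1.0980 = 1.271997.
Deflate: 1.185873 / 1.271997 = 0.932292.
Total real return = 0.932292 − 1 → -0.06771.

-0.06771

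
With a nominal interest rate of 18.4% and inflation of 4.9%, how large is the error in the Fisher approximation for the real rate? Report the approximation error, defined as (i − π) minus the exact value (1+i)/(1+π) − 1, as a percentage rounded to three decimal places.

Approximate: r ≈ 18.400% − 4.900% = 13.5000%
Exact: (1 + 0.1840)/(1 + 0.0490) − 1 = 12.8694%
Error = 13.5000% − 12.8694% = 0.6306% → 0.631%.

0.631%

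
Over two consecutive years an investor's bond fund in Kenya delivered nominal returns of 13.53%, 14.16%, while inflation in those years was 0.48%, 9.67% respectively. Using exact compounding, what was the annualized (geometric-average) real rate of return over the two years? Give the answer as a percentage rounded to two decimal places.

Compound the nominal returns: 1.1353 × 1.1416 = 1.29605848.
Compound inflation: 1.0048 × 1.0967 = 1.10196416.
Deflate: 1.29605848 / 1.10196416 = 1.17613488.
Annualized real rate = 1.17613488^(1/2) − 1 = 8.4498% → 8.45%.

8.45%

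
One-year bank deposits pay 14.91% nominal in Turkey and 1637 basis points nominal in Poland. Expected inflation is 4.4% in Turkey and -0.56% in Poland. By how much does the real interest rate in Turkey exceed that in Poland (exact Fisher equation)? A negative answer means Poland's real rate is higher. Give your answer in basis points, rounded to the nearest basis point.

-696 basis points

Turkey: (1 + 0.1491)/(1 + 0.0440) − 1 = 10.0670%
Poland: (1 + 0.1637)/(1 − 0.0056) − 1 = 17.0253%
Differential = 10.0670% − 17.0253% = -6.9583% → -696 basis points.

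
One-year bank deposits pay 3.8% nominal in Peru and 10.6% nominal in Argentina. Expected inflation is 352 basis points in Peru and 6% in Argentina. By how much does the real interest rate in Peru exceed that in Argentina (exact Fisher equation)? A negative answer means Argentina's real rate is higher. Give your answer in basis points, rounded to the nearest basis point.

-407 basis points

Peru: (1 + 0.0380)/(1 + 0.0352) − 1 = 0.2705%
Argentina: (1 + 0.1060)/(1 + 0.0600) − 1 = 4.3396%
Differential = 0.2705% − 4.3396% = -4.0691% → -407 basis points.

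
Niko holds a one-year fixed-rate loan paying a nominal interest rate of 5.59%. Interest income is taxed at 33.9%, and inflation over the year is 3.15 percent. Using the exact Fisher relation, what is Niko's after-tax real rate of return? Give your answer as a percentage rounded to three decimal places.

After-tax nominal return = 5.59% × (1 − 0.339) = 3.69499%.
1 + r = 1.0369499 / 1.03150 = 1.005283
After-tax real rate = 1.005283 − 1 → 0.528%.

0.528%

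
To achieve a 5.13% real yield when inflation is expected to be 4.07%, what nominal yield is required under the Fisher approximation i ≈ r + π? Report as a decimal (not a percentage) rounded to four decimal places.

i ≈ r + π = 5.13% + 4.07% = 0.0920.

0.0920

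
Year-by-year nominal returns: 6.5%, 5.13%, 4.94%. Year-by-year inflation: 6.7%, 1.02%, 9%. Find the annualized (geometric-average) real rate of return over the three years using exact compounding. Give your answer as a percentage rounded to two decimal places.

0.00%

Compound the nominal returns: 1.0650 × 1.0513 × 1.0494 = 1.17494444.
Compound inflation: 1.0670 × 1.0102 × 1.0900 = 1.17489291.
Deflate: 1.17494444 / 1.17489291 = 1.00004387.
Annualized real rate = 1.00004387^(1/3) − 1 = 0.0015% → 0.00%.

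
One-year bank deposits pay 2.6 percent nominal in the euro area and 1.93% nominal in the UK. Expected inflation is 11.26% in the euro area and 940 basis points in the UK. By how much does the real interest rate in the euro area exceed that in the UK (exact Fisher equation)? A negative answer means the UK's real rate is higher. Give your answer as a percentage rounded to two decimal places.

-0.96%

The euro area: (1 + 0.0260)/(1 + 0.1126) − 1 = -7.7836%
The UK: (1 + 0.0193)/(1 + 0.0940) − 1 = -6.8282%
Differential = -7.7836% − (-6.8282%) = -0.9554% → -0.96%.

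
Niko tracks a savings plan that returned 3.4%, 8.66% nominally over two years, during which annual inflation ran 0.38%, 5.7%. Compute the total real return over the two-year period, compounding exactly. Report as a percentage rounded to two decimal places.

5.89%

Nominal growth factor = 1.0340 × 1.0866 = 1.123544
Price-level growth factor = 1.0038 × 1.0570 = 1.061017
Real growth factor = 1.123544 / 1.061017 = 1.058932
Total real return = 1.058932 − 1 → 5.89%.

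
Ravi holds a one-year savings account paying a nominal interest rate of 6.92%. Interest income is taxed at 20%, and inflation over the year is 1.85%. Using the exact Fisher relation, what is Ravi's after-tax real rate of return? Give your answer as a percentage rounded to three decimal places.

After-tax nominal return = 6.92% × (1 − 0.2) = 5.5360%.
1 + r = 1.05536 / 1.01850 = 1.036190
After-tax real rate = 1.036190 − 1 → 3.619%.

3.619%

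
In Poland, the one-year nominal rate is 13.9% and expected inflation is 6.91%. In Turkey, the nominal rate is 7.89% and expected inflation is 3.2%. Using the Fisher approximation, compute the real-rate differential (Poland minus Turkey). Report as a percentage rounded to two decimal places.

2.30%

Poland: 13.9% − 6.91% = 6.990%
Turkey: 7.89% − 3.2% = 4.690%
Differential = 2.300% → 2.30%.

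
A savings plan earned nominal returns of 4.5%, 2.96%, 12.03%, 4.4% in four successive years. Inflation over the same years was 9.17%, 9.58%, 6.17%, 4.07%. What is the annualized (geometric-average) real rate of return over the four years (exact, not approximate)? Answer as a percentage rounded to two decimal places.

-1.22%

Compound the nominal returns: 1.0450 × 1.0296 × 1.1203 × 1.0440 = 1.25840275.
Compound inflation: 1.0917 × 1.0958 × 1.0617 × 1.0407 = 1.32178853.
Deflate: 1.25840275 / 1.32178853 = 0.95204545.
Annualized real rate = 0.95204545^(1/4) − 1 = -1.2210% → -1.22%.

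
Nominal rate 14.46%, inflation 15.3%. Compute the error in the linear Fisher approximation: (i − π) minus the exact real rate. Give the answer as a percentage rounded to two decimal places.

-0.11%

Approximate: r ≈ 14.460% − 15.300% = -0.8400%
Exact: (1 + 0.1446)/(1 + 0.1530) − 1 = -0.7285%
Error = -0.8400% − (-0.7285%) = -0.1115% → -0.11%.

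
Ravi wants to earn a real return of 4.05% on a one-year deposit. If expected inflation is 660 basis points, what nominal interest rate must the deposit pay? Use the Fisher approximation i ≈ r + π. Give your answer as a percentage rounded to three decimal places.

10.650%

i ≈ r + π = 4.05% + 6.6% = 10.650%.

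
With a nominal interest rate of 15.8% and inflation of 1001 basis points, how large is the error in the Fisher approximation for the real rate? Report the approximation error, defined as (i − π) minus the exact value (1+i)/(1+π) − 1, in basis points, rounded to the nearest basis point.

53 basis points

Approximate: r ≈ 15.800% − 10.010% = 5.7900%
Exact: (1 + 0.1580)/(1 + 0.1001) − 1 = 5.2632%
Error = 5.7900% − 5.2632% = 0.5268% → 53 basis points.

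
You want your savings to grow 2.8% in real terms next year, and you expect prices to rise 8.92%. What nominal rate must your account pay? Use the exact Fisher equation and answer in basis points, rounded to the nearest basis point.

1197 basis points

(1 + i) = (1 + r)(1 + π) = 1.02800 × 1.08920 = 1.1196976
i = 1.1196976 − 1, so the required nominal rate is 1197 basis points.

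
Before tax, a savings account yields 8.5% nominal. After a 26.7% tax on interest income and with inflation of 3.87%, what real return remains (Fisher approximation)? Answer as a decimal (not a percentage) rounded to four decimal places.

After-tax nominal return = 8.5% × (1 − 0.267) = 6.2305%.
r ≈ 6.2305% − 3.87% → 0.0236.

0.0236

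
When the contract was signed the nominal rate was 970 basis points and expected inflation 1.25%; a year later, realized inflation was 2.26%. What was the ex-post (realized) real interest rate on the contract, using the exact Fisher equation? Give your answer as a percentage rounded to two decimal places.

Ex-post: (1 + 0.0970)/(1 + 0.0226) − 1 = 7.2756%
So the realized real rate is 7.28%.

7.28%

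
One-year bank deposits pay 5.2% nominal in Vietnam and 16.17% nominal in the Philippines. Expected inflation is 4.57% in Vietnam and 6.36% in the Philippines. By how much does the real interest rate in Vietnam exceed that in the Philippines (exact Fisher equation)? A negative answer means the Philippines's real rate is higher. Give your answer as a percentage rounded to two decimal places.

Vietnam: (1 + 0.0520)/(1 + 0.0457) − 1 = 0.6025%
The Philippines: (1 + 0.1617)/(1 + 0.0636) − 1 = 9.2234%
Differential = 0.6025% − 9.2234% = -8.6209% → -8.62%.

-8.62%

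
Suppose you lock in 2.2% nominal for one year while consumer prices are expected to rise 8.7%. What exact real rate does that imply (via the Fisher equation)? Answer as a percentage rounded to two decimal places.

1 + r = 1.02200 / 1.08700 = 0.940202
r = 0.940202 − 1 = -5.9798%, i.e. -5.98%.

-5.98%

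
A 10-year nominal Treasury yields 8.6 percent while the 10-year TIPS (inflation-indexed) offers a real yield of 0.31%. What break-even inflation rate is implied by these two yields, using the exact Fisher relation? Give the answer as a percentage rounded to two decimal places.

8.26%

(1 + π) = (1 + i)/(1 + r) = 1.08600 / 1.00310 = 1.082644
Break-even inflation = 1.082644 − 1 → 8.26%.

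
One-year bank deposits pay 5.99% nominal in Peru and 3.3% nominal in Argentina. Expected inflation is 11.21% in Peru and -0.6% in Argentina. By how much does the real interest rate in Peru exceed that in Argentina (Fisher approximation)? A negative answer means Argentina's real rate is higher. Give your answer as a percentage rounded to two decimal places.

Peru: 5.99% − 11.21% = -5.220%
Argentina: 3.3% − (-0.6%) = 3.900%
Differential = -9.120% → -9.12%.

-9.12%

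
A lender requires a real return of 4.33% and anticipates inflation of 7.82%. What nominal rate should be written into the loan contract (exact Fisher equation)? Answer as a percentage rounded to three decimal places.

12.489%

(1 + i) = (1 + r)(1 + π) = 1.04330 × 1.07820 = 1.12488606
i = 1.12488606 − 1, so the required nominal rate is 12.489%.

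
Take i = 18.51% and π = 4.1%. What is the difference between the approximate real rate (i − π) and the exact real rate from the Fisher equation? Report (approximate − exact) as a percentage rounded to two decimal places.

0.57%

Approximate: r ≈ 18.510% − 4.100% = 14.4100%
Exact: (1 + 0.1851)/(1 + 0.0410) − 1 = 13.8425%
Error = 14.4100% − 13.8425% = 0.5675% → 0.57%.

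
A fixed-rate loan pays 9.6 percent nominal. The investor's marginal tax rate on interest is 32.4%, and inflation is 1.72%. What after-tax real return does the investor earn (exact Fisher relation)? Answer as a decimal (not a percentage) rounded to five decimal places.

0.04689

After-tax nominal return = 9.6% × (1 − 0.324) = 6.4896%.
1 + r = 1.064896 / 1.01720 = 1.046890
After-tax real rate = 1.046890 − 1 → 0.04689.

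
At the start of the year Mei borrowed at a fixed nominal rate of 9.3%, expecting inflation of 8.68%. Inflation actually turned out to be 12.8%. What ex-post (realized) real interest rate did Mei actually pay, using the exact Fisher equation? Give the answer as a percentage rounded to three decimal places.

Ex-post: (1 + 0.0930)/(1 + 0.1280) − 1 = -3.1028%
So the realized real rate is -3.103%.

-3.103%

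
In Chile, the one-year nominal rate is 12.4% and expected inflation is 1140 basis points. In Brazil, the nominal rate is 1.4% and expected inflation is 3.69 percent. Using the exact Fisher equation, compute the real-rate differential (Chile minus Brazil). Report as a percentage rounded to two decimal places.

Chile: (1 + 0.1240)/(1 + 0.1140) − 1 = 0.8977%
Brazil: (1 + 0.0140)/(1 + 0.0369) − 1 = -2.2085%
Differential = 0.8977% − (-2.2085%) = 3.1062% → 3.11%.

3.11%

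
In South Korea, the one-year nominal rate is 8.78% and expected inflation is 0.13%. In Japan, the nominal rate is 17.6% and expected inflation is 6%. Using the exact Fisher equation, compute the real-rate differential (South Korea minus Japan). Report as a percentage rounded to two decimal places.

South Korea: (1 + 0.0878)/(1 + 0.0013) − 1 = 8.6388%
Japan: (1 + 0.1760)/(1 + 0.0600) − 1 = 10.9434%
Differential = 8.6388% − 10.9434% = -2.3046% → -2.30%.

-2.30%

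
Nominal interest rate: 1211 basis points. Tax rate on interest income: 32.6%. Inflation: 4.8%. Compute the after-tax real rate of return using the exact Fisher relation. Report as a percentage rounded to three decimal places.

After-tax nominal return = 12.11% × (1 − 0.326) = 8.16214%.
1 + r = 1.0816214 / 1.04800 = 1.032081
After-tax real rate = 1.032081 − 1 → 3.208%.

3.208%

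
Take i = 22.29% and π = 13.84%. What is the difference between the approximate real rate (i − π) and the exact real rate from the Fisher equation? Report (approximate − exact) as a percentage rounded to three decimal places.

Approximate: r ≈ 22.290% − 13.840% = 8.4500%
Exact: (1 + 0.2229)/(1 + 0.1384) − 1 = 7.4227%
Error = 8.4500% − 7.4227% = 1.0273% → 1.027%.

1.027%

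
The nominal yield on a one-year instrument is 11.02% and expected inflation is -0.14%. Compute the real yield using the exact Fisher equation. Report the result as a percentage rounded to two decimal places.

11.18%

1 + r = 1.11020 / 0.99860 = 1.111756
r = 1.111756 − 1 = 11.1756%, i.e. 11.18%.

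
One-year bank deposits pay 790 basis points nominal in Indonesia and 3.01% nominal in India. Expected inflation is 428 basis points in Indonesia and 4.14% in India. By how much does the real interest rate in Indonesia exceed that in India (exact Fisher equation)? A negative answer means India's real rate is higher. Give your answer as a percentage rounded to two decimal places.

4.56%

Indonesia: (1 + 0.0790)/(1 + 0.0428) − 1 = 3.4714%
India: (1 + 0.0301)/(1 + 0.0414) − 1 = -1.0851%
Differential = 3.4714% − (-1.0851%) = 4.5565% → 4.56%.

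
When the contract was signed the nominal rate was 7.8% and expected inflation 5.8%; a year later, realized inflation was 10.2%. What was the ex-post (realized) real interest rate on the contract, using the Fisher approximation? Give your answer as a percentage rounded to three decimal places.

-2.400%

Ex-post: 7.8% − 10.2% = -2.400%
So the realized real rate is -2.400%.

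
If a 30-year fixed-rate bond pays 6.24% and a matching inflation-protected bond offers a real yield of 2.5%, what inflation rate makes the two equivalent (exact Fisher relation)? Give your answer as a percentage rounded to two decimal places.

3.65%

(1 + π) = (1 + i)/(1 + r) = 1.06240 / 1.02500 = 1.036488
Break-even inflation = 1.036488 − 1 → 3.65%.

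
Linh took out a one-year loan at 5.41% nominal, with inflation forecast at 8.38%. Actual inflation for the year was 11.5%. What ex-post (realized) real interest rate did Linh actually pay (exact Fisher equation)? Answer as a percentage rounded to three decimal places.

-5.462%

Ex-post: (1 + 0.0541)/(1 + 0.1150) − 1 = -5.4619%
So the realized real rate is -5.462%.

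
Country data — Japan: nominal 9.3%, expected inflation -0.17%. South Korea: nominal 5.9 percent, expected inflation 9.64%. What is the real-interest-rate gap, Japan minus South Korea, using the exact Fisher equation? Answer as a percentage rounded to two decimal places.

Japan: (1 + 0.0930)/(1 − 0.0017) − 1 = 9.4861%
South Korea: (1 + 0.0590)/(1 + 0.0964) − 1 = -3.4112%
Differential = 9.4861% − (-3.4112%) = 12.8973% → 12.90%.

12.90%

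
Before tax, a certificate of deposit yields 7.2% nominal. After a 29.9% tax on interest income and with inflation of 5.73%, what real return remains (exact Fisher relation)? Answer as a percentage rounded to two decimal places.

-0.65%

After-tax nominal return = 7.2% × (1 − 0.299) = 5.0472%.
1 + r = 1.050472 / 1.05730 = 0.993542
After-tax real rate = 0.993542 − 1 → -0.65%.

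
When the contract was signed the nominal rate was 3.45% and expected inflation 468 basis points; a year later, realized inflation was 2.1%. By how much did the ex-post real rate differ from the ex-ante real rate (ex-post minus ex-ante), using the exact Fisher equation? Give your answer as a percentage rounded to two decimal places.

2.50%

Ex-ante: (1 + 0.0345)/(1 + 0.0468) − 1 = -1.1750%
Ex-post: (1 + 0.0345)/(1 + 0.0210) − 1 = 1.3222%
Difference (ex-post − ex-ante) = 2.4972% → 2.50%.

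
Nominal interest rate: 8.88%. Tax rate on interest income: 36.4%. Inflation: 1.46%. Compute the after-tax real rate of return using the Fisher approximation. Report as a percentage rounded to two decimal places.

After-tax nominal return = 8.88% × (1 − 0.364) = 5.64768%.
r ≈ 5.64768% − 1.46% → 4.19%.

4.19%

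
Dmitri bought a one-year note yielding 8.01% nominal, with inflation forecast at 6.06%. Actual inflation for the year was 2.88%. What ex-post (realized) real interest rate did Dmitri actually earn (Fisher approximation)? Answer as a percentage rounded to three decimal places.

5.130%

Ex-post: 8.01% − 2.88% = 5.130%
So the realized real rate is 5.130%.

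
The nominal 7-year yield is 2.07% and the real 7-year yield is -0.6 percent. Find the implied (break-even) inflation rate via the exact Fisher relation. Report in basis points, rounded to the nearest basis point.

(1 + π) = (1 + i)/(1 + r) = 1.02070 / 0.99400 = 1.026861
Break-even inflation = 1.026861 − 1 → 269 basis points.

269 basis points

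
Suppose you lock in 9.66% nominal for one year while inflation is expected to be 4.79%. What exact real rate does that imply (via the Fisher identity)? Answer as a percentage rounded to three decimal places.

By the Fisher identity, 1 + r = (1 + i)/(1 + π).
1 + r = 1.09660 / 1.04790 = 1.046474
r = 1.046474 − 1 = 4.6474%, i.e. 4.647%.

4.647%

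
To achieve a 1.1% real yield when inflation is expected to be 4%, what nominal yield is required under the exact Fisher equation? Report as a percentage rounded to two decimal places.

(1 + i) = (1 + r)(1 + π) = 1.01100 × 1.04000 = 1.05144
i = 1.05144 − 1, so the required nominal rate is 5.14%.

5.14%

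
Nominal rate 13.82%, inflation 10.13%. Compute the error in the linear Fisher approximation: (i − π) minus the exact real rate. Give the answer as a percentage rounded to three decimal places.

0.339%

Approximate: r ≈ 13.820% − 10.130% = 3.6900%
Exact: (1 + 0.1382)/(1 + 0.1013) − 1 = 3.3506%
Error = 3.6900% − 3.3506% = 0.3394% → 0.339%.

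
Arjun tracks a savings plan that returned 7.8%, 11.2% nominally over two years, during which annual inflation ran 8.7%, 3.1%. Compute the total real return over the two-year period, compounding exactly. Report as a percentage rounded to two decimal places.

Compound the nominal returns: 1.0780 × 1.1120 = 1.198736.
Compound inflation: 1.0870 × 1.0310 = 1.120697.
Deflate: 1.198736 / 1.120697 = 1.069634.
Total real return = 1.069634 − 1 → 6.96%.

6.96%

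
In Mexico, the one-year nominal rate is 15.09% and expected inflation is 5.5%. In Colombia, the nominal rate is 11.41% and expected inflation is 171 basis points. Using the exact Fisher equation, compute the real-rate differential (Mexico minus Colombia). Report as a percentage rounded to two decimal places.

Mexico: (1 + 0.1509)/(1 + 0.0550) − 1 = 9.0900%
Colombia: (1 + 0.1141)/(1 + 0.0171) − 1 = 9.5369%
Differential = 9.0900% − 9.5369% = -0.4469% → -0.45%.

-0.45%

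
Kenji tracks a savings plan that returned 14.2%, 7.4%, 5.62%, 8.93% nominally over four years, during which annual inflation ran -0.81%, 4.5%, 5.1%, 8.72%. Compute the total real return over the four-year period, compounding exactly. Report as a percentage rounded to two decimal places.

Nominal growth factor = 1.1420 × 1.0740 × 1.0562 × 1.0893 = 1.411120
Price-level growth factor = 0.9919 × 1.0450 × 1.0510 × 1.0872 = 1.184394
Real growth factor = 1.411120 / 1.184394 = 1.191428
Total real return = 1.191428 − 1 → 19.14%.

19.14%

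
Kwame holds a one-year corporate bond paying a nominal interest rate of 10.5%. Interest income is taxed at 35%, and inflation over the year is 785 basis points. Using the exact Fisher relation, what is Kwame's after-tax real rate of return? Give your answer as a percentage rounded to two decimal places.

-0.95%

After-tax nominal return = 10.5% × (1 − 0.35) = 6.8250%.
1 + r = 1.06825 / 1.07850 = 0.990496
After-tax real rate = 0.990496 − 1 → -0.95%.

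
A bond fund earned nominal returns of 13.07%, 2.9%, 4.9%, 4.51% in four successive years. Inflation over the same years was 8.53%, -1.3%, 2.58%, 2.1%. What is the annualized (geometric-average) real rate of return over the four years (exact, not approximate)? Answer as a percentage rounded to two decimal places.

Nominal growth factor = 1.1307 × 1.0290 × 1.0490 × 1.0451 = 1.27554593
Price-level growth factor = 1.0853 × 0.9870 × 1.0258 × 1.0210 = 1.12190321
Real growth factor = 1.27554593 / 1.12190321 = 1.13694828
Annualized real rate = 1.13694828^(1/4) − 1 = 3.2607% → 3.26%.

3.26%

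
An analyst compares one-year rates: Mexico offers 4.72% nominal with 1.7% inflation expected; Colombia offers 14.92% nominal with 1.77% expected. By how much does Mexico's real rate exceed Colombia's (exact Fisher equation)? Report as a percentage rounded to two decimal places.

Mexico: (1 + 0.0472)/(1 + 0.0170) − 1 = 2.9695%
Colombia: (1 + 0.1492)/(1 + 0.0177) − 1 = 12.9213%
Differential = 2.9695% − 12.9213% = -9.9518% → -9.95%.

-9.95%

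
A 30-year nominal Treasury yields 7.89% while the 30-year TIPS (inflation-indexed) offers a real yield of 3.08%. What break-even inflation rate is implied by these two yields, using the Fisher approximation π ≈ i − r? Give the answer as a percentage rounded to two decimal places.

π ≈ i − r = 7.89% − 3.08% → 4.81%.

4.81%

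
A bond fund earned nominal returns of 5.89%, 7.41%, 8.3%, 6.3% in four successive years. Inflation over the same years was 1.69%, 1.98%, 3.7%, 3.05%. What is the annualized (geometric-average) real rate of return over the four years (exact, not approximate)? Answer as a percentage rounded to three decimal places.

4.258%

Nominal growth factor = 1.0589 × 1.0741 × 1.0830 × 1.0630 = 1.30936698
Price-level growth factor = 1.0169 × 1.0198 × 1.0370 × 1.0305 = 1.10820475
Real growth factor = 1.30936698 / 1.10820475 = 1.18152082
Annualized real rate = 1.18152082^(1/4) − 1 = 4.2582% → 4.258%.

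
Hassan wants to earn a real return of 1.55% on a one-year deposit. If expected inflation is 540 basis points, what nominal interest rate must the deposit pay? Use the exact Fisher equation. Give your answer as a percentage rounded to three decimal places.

(1 + i) = (1 + r)(1 + π) = 1.01550 × 1.05400 = 1.070337
i = 1.070337 − 1, so the required nominal rate is 7.034%.

7.034%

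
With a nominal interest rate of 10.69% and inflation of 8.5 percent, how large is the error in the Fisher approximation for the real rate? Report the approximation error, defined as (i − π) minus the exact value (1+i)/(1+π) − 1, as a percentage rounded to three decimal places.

0.172%

Approximate: r ≈ 10.690% − 8.500% = 2.1900%
Exact: (1 + 0.1069)/(1 + 0.0850) − 1 = 2.0184%
Error = 2.1900% − 2.0184% = 0.1716% → 0.172%.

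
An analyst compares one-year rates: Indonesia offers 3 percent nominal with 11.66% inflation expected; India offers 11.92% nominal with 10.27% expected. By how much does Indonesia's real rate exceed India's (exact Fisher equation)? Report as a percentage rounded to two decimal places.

-9.25%

Indonesia: (1 + 0.0300)/(1 + 0.1166) − 1 = -7.7557%
India: (1 + 0.1192)/(1 + 0.1027) − 1 = 1.4963%
Differential = -7.7557% − 1.4963% = -9.2520% → -9.25%.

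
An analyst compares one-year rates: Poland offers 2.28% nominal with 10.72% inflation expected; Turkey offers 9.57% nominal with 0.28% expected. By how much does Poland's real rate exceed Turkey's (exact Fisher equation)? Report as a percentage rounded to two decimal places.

-16.89%

Poland: (1 + 0.0228)/(1 + 0.1072) − 1 = -7.6228%
Turkey: (1 + 0.0957)/(1 + 0.0028) − 1 = 9.2641%
Differential = -7.6228% − 9.2641% = -16.8869% → -16.89%.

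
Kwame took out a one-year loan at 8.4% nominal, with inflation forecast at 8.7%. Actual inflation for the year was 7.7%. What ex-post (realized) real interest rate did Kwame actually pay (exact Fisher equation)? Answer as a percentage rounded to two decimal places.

Ex-post: (1 + 0.0840)/(1 + 0.0770) − 1 = 0.6500%
So the realized real rate is 0.65%.

0.65%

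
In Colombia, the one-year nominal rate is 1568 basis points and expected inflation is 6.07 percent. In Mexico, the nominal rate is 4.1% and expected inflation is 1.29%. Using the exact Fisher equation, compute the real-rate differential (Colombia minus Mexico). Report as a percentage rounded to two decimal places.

6.29%

Colombia: (1 + 0.1568)/(1 + 0.0607) − 1 = 9.0601%
Mexico: (1 + 0.0410)/(1 + 0.0129) − 1 = 2.7742%
Differential = 9.0601% − 2.7742% = 6.2858% → 6.29%.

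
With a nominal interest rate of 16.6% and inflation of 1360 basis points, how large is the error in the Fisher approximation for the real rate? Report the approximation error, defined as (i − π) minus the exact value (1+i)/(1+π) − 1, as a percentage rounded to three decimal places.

Approximate: r ≈ 16.600% − 13.600% = 3.0000%
Exact: (1 + 0.1660)/(1 + 0.1360) − 1 = 2.6408%
Error = 3.0000% − 2.6408% = 0.3592% → 0.359%.

0.359%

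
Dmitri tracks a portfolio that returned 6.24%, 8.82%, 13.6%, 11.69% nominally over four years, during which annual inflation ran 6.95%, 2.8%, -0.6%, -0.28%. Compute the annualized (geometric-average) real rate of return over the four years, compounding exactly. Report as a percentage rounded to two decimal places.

7.71%

Nominal growth factor = 1.0624 × 1.0882 × 1.1360 × 1.1169 = 1.46686250
Price-level growth factor = 1.0695 × 1.0280 × 0.9940 × 0.9972 = 1.08978935
Real growth factor = 1.46686250 / 1.08978935 = 1.34600554
Annualized real rate = 1.34600554^(1/4) − 1 = 7.7114% → 7.71%.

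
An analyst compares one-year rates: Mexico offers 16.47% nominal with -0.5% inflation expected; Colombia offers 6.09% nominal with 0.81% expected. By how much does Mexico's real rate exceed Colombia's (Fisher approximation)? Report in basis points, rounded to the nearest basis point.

Mexico: 16.47% − (-0.5%) = 16.970%
Colombia: 6.09% − 0.81% = 5.280%
Differential = 11.690% → 1169 basis points.

1169 basis points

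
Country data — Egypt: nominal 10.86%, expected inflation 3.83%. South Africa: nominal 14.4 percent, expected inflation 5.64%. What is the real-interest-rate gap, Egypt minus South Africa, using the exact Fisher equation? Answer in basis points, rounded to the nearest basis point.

Egypt: (1 + 0.1086)/(1 + 0.0383) − 1 = 6.7707%
South Africa: (1 + 0.1440)/(1 + 0.0564) − 1 = 8.2923%
Differential = 6.7707% − 8.2923% = -1.5216% → -152 basis points.

-152 basis points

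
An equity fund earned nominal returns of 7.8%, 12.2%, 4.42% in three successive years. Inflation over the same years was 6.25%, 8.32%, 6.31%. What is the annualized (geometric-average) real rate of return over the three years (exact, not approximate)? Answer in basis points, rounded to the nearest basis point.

106 basis points

Nominal growth factor = 1.0780 × 1.1220 × 1.0442 = 1.26297661
Price-level growth factor = 1.0625 × 1.0832 × 1.0631 = 1.22352179
Real growth factor = 1.26297661 / 1.22352179 = 1.03224693
Annualized real rate = 1.03224693^(1/3) − 1 = 1.0635% → 106 basis points.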